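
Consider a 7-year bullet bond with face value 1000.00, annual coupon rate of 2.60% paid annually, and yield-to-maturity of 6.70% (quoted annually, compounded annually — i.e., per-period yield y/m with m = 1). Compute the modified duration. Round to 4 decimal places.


Coupon per period c = face * coupon_rate / m = 26.000000
Periods per year m = 1; per-period yield y/m = 0.067000
Number of cashflows N = 7
Cashflows (t years, CF_t, discount factor 1/(1+y/m)^(m*t), PV):
  t = 1.0000: CF_t = 26.000000, DF = 0.937207, PV = 24.367385
  t = 2.0000: CF_t = 26.000000, DF = 0.878357, PV = 22.837287
  t = 3.0000: CF_t = 26.000000, DF = 0.823203, PV = 21.403268
  t = 4.0000: CF_t = 26.000000, DF = 0.771511, PV = 20.059295
  t = 5.0000: CF_t = 26.000000, DF = 0.723066, PV = 18.799714
  t = 6.0000: CF_t = 26.000000, DF = 0.677663, PV = 17.619226
  t = 7.0000: CF_t = 1026.000000, DF = 0.635110, PV = 651.623030
Price P = sum_t PV_t = 776.709206
First compute Macaulay numerator sum_t t * PV_t:
  t * PV_t at t = 1.0000: 24.367385
  t * PV_t at t = 2.0000: 45.674574
  t * PV_t at t = 3.0000: 64.209804
  t * PV_t at t = 4.0000: 80.237181
  t * PV_t at t = 5.0000: 93.998572
  t * PV_t at t = 6.0000: 105.715357
  t * PV_t at t = 7.0000: 4561.361208
Macaulay duration D = 4975.564081 / 776.709206 = 6.405955
Modified duration = D / (1 + y/m) = 6.405955 / (1 + 0.067000) = 6.003706

Answer: Modified duration = 6.0037


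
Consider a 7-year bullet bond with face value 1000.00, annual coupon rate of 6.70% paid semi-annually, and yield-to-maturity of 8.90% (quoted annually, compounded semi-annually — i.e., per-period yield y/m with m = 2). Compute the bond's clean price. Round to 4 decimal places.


Coupon per period c = face * coupon_rate / m = 33.500000
Periods per year m = 2; per-period yield y/m = 0.044500
Number of cashflows N = 14
Cashflows (t years, CF_t, discount factor 1/(1+y/m)^(m*t), PV):
  t = 0.5000: CF_t = 33.500000, DF = 0.957396, PV = 32.072762
  t = 1.0000: CF_t = 33.500000, DF = 0.916607, PV = 30.706330
  t = 1.5000: CF_t = 33.500000, DF = 0.877556, PV = 29.398114
  t = 2.0000: CF_t = 33.500000, DF = 0.840168, PV = 28.145634
  t = 2.5000: CF_t = 33.500000, DF = 0.804374, PV = 26.946514
  t = 3.0000: CF_t = 33.500000, DF = 0.770104, PV = 25.798481
  t = 3.5000: CF_t = 33.500000, DF = 0.737294, PV = 24.699360
  t = 4.0000: CF_t = 33.500000, DF = 0.705883, PV = 23.647065
  t = 4.5000: CF_t = 33.500000, DF = 0.675809, PV = 22.639603
  t = 5.0000: CF_t = 33.500000, DF = 0.647017, PV = 21.675063
  t = 5.5000: CF_t = 33.500000, DF = 0.619451, PV = 20.751616
  t = 6.0000: CF_t = 33.500000, DF = 0.593060, PV = 19.867512
  t = 6.5000: CF_t = 33.500000, DF = 0.567793, PV = 19.021074
  t = 7.0000: CF_t = 1033.500000, DF = 0.543603, PV = 561.813616
Price P = sum_t PV_t = 887.182744

Answer: Price = 887.1827


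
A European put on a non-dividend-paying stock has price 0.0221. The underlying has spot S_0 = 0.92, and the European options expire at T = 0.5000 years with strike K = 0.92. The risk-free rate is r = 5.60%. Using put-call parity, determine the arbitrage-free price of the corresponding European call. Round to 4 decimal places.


Put-call parity: C - P = S_0 * exp(-qT) - K * exp(-rT).
S_0 * exp(-qT) = 0.9200 * 1.00000000 = 0.92000000
K * exp(-rT) = 0.9200 * 0.97238837 = 0.89459730
C = P + S*exp(-qT) - K*exp(-rT)
C = 0.0221 + 0.92000000 - 0.89459730 = 0.0475

Answer: Call price = 0.0475


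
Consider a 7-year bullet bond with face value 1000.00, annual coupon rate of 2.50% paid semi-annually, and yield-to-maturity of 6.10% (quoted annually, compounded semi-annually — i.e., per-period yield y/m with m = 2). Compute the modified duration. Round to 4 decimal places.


Coupon per period c = face * coupon_rate / m = 12.500000
Periods per year m = 2; per-period yield y/m = 0.030500
Number of cashflows N = 14
Cashflows (t years, CF_t, discount factor 1/(1+y/m)^(m*t), PV):
  t = 0.5000: CF_t = 12.500000, DF = 0.970403, PV = 12.130034
  t = 1.0000: CF_t = 12.500000, DF = 0.941681, PV = 11.771018
  t = 1.5000: CF_t = 12.500000, DF = 0.913810, PV = 11.422628
  t = 2.0000: CF_t = 12.500000, DF = 0.886764, PV = 11.084549
  t = 2.5000: CF_t = 12.500000, DF = 0.860518, PV = 10.756476
  t = 3.0000: CF_t = 12.500000, DF = 0.835049, PV = 10.438114
  t = 3.5000: CF_t = 12.500000, DF = 0.810334, PV = 10.129174
  t = 4.0000: CF_t = 12.500000, DF = 0.786350, PV = 9.829378
  t = 4.5000: CF_t = 12.500000, DF = 0.763076, PV = 9.538455
  t = 5.0000: CF_t = 12.500000, DF = 0.740491, PV = 9.256143
  t = 5.5000: CF_t = 12.500000, DF = 0.718575, PV = 8.982186
  t = 6.0000: CF_t = 12.500000, DF = 0.697307, PV = 8.716338
  t = 6.5000: CF_t = 12.500000, DF = 0.676669, PV = 8.458358
  t = 7.0000: CF_t = 1012.500000, DF = 0.656641, PV = 664.849102
Price P = sum_t PV_t = 797.361954
First compute Macaulay numerator sum_t t * PV_t:
  t * PV_t at t = 0.5000: 6.065017
  t * PV_t at t = 1.0000: 11.771018
  t * PV_t at t = 1.5000: 17.133942
  t * PV_t at t = 2.0000: 22.169098
  t * PV_t at t = 2.5000: 26.891191
  t * PV_t at t = 3.0000: 31.314342
  t * PV_t at t = 3.5000: 35.452110
  t * PV_t at t = 4.0000: 39.317513
  t * PV_t at t = 4.5000: 42.923049
  t * PV_t at t = 5.0000: 46.280715
  t * PV_t at t = 5.5000: 49.402024
  t * PV_t at t = 6.0000: 52.298028
  t * PV_t at t = 6.5000: 54.979327
  t * PV_t at t = 7.0000: 4653.943712
Macaulay duration D = 5089.941084 / 797.361954 = 6.383476
Modified duration = D / (1 + y/m) = 6.383476 / (1 + 0.030500) = 6.194543

Answer: Modified duration = 6.1945


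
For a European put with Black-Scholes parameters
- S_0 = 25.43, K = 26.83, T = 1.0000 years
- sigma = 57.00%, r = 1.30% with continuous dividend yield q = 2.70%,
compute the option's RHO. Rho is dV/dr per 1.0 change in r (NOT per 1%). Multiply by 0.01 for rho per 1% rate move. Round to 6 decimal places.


Answer: Rho = -17.392740

Derivation:
d1 = 0.1664191491; d2 = -0.4035808509
phi(d1) = 0.3934559349; exp(-qT) = 0.9733612415; exp(-rT) = 0.9870841350
N(-d2) = 0.6567395153
Rho = -K*T*exp(-rT)*N(-d2) = -26.8300 * 1.0000 * 0.9870841350 * 0.6567395153 = -17.392740


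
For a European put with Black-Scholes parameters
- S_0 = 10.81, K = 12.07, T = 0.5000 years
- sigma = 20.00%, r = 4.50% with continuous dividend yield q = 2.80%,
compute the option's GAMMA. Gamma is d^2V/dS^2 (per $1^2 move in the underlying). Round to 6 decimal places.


Answer: Gamma = 0.208492

Derivation:
d1 = -0.6487803957; d2 = -0.7902017519
phi(d1) = 0.3232282548; exp(-qT) = 0.9860975443; exp(-rT) = 0.9777512372
Gamma = exp(-qT) * phi(d1) / (S * sigma * sqrt(T)) = 0.9860975443 * 0.3232282548 / (10.8100 * 0.2000 * 0.7071067812) = 0.208492


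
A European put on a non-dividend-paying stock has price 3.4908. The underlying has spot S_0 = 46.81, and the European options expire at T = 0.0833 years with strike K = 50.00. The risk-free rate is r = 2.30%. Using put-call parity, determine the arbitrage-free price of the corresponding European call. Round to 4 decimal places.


Put-call parity: C - P = S_0 * exp(-qT) - K * exp(-rT).
S_0 * exp(-qT) = 46.8100 * 1.00000000 = 46.81000000
K * exp(-rT) = 50.0000 * 0.99808593 = 49.90429671
C = P + S*exp(-qT) - K*exp(-rT)
C = 3.4908 + 46.81000000 - 49.90429671 = 0.3965

Answer: Call price = 0.3965


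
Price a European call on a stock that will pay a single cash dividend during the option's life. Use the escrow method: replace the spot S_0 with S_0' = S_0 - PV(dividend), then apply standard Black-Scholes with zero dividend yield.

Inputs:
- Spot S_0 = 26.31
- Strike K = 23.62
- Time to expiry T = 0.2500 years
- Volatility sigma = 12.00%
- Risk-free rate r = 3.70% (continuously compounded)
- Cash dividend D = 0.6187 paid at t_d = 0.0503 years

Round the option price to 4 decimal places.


PV(D) = D * exp(-r * t_d) = 0.6187 * 0.99814063 = 0.61754961
S_0' = S_0 - PV(D) = 26.3100 - 0.61754961 = 25.69245039
d1 = (ln(S_0'/K) + (r + sigma^2/2)*T) / (sigma*sqrt(T)) = 1.58588965
d2 = d1 - sigma*sqrt(T) = 1.52588965
exp(-rT) = 0.99079265
N(d1) = 0.94361783; N(d2) = 0.93648133
C = S_0' * N(d1) - K * exp(-rT) * N(d2) = 25.69245039 * 0.94361783 - 23.6200 * 0.99079265 * 0.93648133 = 2.3278

Answer: Price = 2.3278


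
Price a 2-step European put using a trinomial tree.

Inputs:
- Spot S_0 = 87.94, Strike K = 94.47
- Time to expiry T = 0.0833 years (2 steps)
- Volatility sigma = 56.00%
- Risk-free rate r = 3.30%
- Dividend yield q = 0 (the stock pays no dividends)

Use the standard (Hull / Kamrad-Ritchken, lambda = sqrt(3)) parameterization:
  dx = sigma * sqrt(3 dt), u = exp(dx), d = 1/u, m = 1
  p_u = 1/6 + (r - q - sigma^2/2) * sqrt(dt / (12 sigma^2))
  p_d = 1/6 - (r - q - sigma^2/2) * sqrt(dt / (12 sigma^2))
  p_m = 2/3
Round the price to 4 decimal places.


dt = T/N = 0.041650; dx = sigma*sqrt(3*dt) = 0.197950
u = exp(dx) = 1.218902; d = 1/u = 0.820411
p_u = 0.153643, p_m = 0.666667, p_d = 0.179691
Discount per step: exp(-r*dt) = 0.998626
Stock lattice S(k, j) with j the centered position index:
  k=0: S(0,+0) = 87.9400
  k=1: S(1,-1) = 72.1469; S(1,+0) = 87.9400; S(1,+1) = 107.1902
  k=2: S(2,-2) = 59.1901; S(2,-1) = 72.1469; S(2,+0) = 87.9400; S(2,+1) = 107.1902; S(2,+2) = 130.6544
Terminal payoffs V(N, j) = max(K - S_T, 0):
  V(2,-2) = 35.279908; V(2,-1) = 22.323089; V(2,+0) = 6.530000; V(2,+1) = 0.000000; V(2,+2) = 0.000000
Backward induction: V(k, j) = exp(-r*dt) * [p_u * V(k+1, j+1) + p_m * V(k+1, j) + p_d * V(k+1, j-1)]
  V(1,-1) = exp(-r*dt) * [p_u*6.530000 + p_m*22.323089 + p_d*35.279908] = 22.194295
  V(1,+0) = exp(-r*dt) * [p_u*0.000000 + p_m*6.530000 + p_d*22.323089] = 8.353099
  V(1,+1) = exp(-r*dt) * [p_u*0.000000 + p_m*0.000000 + p_d*6.530000] = 1.171769
  V(0,+0) = exp(-r*dt) * [p_u*1.171769 + p_m*8.353099 + p_d*22.194295] = 9.723503

Answer: Price = V(0,0) = 9.7235


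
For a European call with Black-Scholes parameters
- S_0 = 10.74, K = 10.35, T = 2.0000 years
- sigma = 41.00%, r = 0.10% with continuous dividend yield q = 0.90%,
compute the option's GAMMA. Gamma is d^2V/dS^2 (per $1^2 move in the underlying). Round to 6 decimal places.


Answer: Gamma = 0.059662

Derivation:
d1 = 0.3261117308; d2 = -0.2537158297
phi(d1) = 0.3782828950; exp(-qT) = 0.9821610324; exp(-rT) = 0.9980019987
Gamma = exp(-qT) * phi(d1) / (S * sigma * sqrt(T)) = 0.9821610324 * 0.3782828950 / (10.7400 * 0.4100 * 1.4142135624) = 0.059662


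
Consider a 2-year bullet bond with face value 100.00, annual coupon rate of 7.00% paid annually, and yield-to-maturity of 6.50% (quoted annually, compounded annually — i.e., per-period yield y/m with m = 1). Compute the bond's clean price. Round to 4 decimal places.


Coupon per period c = face * coupon_rate / m = 7.000000
Periods per year m = 1; per-period yield y/m = 0.065000
Number of cashflows N = 2
Cashflows (t years, CF_t, discount factor 1/(1+y/m)^(m*t), PV):
  t = 1.0000: CF_t = 7.000000, DF = 0.938967, PV = 6.572770
  t = 2.0000: CF_t = 107.000000, DF = 0.881659, PV = 94.337543
Price P = sum_t PV_t = 100.910313

Answer: Price = 100.9103


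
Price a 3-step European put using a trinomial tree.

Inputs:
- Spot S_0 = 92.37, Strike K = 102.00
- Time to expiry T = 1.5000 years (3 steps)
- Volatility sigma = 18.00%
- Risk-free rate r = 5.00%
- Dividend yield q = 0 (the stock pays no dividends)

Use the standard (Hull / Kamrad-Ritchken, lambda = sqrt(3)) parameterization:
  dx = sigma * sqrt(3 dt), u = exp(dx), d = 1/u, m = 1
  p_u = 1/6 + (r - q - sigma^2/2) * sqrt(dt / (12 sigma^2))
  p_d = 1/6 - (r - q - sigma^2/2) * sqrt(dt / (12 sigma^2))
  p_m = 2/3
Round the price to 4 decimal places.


Answer: Price = V(0,0) = 9.6868

Derivation:
dt = T/N = 0.500000; dx = sigma*sqrt(3*dt) = 0.220454
u = exp(dx) = 1.246643; d = 1/u = 0.802154
p_u = 0.204997, p_m = 0.666667, p_d = 0.128337
Discount per step: exp(-r*dt) = 0.975310
Stock lattice S(k, j) with j the centered position index:
  k=0: S(0,+0) = 92.3700
  k=1: S(1,-1) = 74.0950; S(1,+0) = 92.3700; S(1,+1) = 115.1524
  k=2: S(2,-2) = 59.4356; S(2,-1) = 74.0950; S(2,+0) = 92.3700; S(2,+1) = 115.1524; S(2,+2) = 143.5539
  k=3: S(3,-3) = 47.6766; S(3,-2) = 59.4356; S(3,-1) = 74.0950; S(3,+0) = 92.3700; S(3,+1) = 115.1524; S(3,+2) = 143.5539; S(3,+3) = 178.9604
Terminal payoffs V(N, j) = max(K - S_T, 0):
  V(3,-3) = 54.323433; V(3,-2) = 42.564357; V(3,-1) = 27.904991; V(3,+0) = 9.630000; V(3,+1) = 0.000000; V(3,+2) = 0.000000; V(3,+3) = 0.000000
Backward induction: V(k, j) = exp(-r*dt) * [p_u * V(k+1, j+1) + p_m * V(k+1, j) + p_d * V(k+1, j-1)]
  V(2,-2) = exp(-r*dt) * [p_u*27.904991 + p_m*42.564357 + p_d*54.323433] = 40.054376
  V(2,-1) = exp(-r*dt) * [p_u*9.630000 + p_m*27.904991 + p_d*42.564357] = 25.397083
  V(2,+0) = exp(-r*dt) * [p_u*0.000000 + p_m*9.630000 + p_d*27.904991] = 9.754303
  V(2,+1) = exp(-r*dt) * [p_u*0.000000 + p_m*0.000000 + p_d*9.630000] = 1.205368
  V(2,+2) = exp(-r*dt) * [p_u*0.000000 + p_m*0.000000 + p_d*0.000000] = 0.000000
  V(1,-1) = exp(-r*dt) * [p_u*9.754303 + p_m*25.397083 + p_d*40.054376] = 23.477108
  V(1,+0) = exp(-r*dt) * [p_u*1.205368 + p_m*9.754303 + p_d*25.397083] = 9.762211
  V(1,+1) = exp(-r*dt) * [p_u*0.000000 + p_m*1.205368 + p_d*9.754303] = 2.004665
  V(0,+0) = exp(-r*dt) * [p_u*2.004665 + p_m*9.762211 + p_d*23.477108] = 9.686841


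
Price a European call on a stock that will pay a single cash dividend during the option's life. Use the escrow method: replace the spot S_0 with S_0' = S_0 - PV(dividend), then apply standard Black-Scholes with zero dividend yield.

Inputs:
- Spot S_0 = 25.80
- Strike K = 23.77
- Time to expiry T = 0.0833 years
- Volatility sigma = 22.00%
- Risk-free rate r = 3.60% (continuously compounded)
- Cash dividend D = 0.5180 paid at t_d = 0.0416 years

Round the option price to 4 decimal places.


Answer: Price = 1.7088

Derivation:
PV(D) = D * exp(-r * t_d) = 0.5180 * 0.99850352 = 0.51722482
S_0' = S_0 - PV(D) = 25.8000 - 0.51722482 = 25.28277518
d1 = (ln(S_0'/K) + (r + sigma^2/2)*T) / (sigma*sqrt(T)) = 1.05067881
d2 = d1 - sigma*sqrt(T) = 0.98718298
exp(-rT) = 0.99700569
N(d1) = 0.85329693; N(d2) = 0.83822353
C = S_0' * N(d1) - K * exp(-rT) * N(d2) = 25.28277518 * 0.85329693 - 23.7700 * 0.99700569 * 0.83822353 = 1.7088


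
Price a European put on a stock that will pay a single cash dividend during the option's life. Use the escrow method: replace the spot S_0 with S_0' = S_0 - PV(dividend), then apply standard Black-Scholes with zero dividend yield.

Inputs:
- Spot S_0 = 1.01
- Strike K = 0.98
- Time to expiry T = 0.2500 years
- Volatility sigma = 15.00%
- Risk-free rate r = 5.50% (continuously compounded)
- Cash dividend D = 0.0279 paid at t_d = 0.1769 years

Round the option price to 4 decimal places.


Answer: Price = 0.0219

Derivation:
PV(D) = D * exp(-r * t_d) = 0.0279 * 0.99031768 = 0.02762986
S_0' = S_0 - PV(D) = 1.0100 - 0.02762986 = 0.98237014
d1 = (ln(S_0'/K) + (r + sigma^2/2)*T) / (sigma*sqrt(T)) = 0.25304116
d2 = d1 - sigma*sqrt(T) = 0.17804116
exp(-rT) = 0.98634410
N(-d1) = 0.40011820; N(-d2) = 0.42934533
P = K * exp(-rT) * N(-d2) - S_0' * N(-d1) = 0.9800 * 0.98634410 * 0.42934533 - 0.98237014 * 0.40011820 = 0.0219


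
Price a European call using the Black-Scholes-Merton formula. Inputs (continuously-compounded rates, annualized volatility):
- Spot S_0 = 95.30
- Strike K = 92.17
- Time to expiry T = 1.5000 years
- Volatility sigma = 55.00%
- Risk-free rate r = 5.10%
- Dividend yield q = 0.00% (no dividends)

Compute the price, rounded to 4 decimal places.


Answer: Price = 29.0894

Derivation:
d1 = (ln(S/K) + (r - q + 0.5*sigma^2) * T) / (sigma * sqrt(T)) = 0.49994845
d2 = d1 - sigma * sqrt(T) = -0.17366123
exp(-rT) = 0.92635291; exp(-qT) = 1.00000000
C = S_0 * exp(-qT) * N(d1) - K * exp(-rT) * N(d2)
N(d1) = 0.69144431; N(d2) = 0.43106585
C = 95.3000 * 1.00000000 * 0.69144431 - 92.1700 * 0.92635291 * 0.43106585 = 29.0894


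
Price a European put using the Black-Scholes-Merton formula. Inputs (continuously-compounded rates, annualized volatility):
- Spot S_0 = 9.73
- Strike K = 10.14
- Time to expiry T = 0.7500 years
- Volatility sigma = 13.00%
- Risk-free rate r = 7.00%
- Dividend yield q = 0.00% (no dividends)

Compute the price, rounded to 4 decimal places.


d1 = (ln(S/K) + (r - q + 0.5*sigma^2) * T) / (sigma * sqrt(T)) = 0.15600358
d2 = d1 - sigma * sqrt(T) = 0.04342028
exp(-rT) = 0.94885432; exp(-qT) = 1.00000000
P = K * exp(-rT) * N(-d2) - S_0 * exp(-qT) * N(-d1)
N(-d1) = 0.43801510; N(-d2) = 0.48268326
P = 10.1400 * 0.94885432 * 0.48268326 - 9.7300 * 1.00000000 * 0.43801510 = 0.3822

Answer: Price = 0.3822


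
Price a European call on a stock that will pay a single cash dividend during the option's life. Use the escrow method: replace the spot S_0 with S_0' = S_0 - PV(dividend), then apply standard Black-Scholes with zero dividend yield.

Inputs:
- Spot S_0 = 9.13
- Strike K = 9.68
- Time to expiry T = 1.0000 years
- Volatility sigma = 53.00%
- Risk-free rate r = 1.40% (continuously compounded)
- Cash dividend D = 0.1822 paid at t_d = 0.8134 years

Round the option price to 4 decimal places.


Answer: Price = 1.6488

Derivation:
PV(D) = D * exp(-r * t_d) = 0.1822 * 0.98867699 = 0.18013695
S_0' = S_0 - PV(D) = 9.1300 - 0.18013695 = 8.94986305
d1 = (ln(S_0'/K) + (r + sigma^2/2)*T) / (sigma*sqrt(T)) = 0.14344590
d2 = d1 - sigma*sqrt(T) = -0.38655410
exp(-rT) = 0.98609754
N(d1) = 0.55703098; N(d2) = 0.34954317
C = S_0' * N(d1) - K * exp(-rT) * N(d2) = 8.94986305 * 0.55703098 - 9.6800 * 0.98609754 * 0.34954317 = 1.6488


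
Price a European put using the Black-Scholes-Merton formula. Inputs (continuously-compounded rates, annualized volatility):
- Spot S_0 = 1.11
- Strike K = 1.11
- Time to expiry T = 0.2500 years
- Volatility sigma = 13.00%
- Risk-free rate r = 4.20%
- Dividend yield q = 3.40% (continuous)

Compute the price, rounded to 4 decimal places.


d1 = (ln(S/K) + (r - q + 0.5*sigma^2) * T) / (sigma * sqrt(T)) = 0.06326923
d2 = d1 - sigma * sqrt(T) = -0.00173077
exp(-rT) = 0.98955493; exp(-qT) = 0.99153602
P = K * exp(-rT) * N(-d2) - S_0 * exp(-qT) * N(-d1)
N(-d1) = 0.47477606; N(-d2) = 0.50069048
P = 1.1100 * 0.98955493 * 0.50069048 - 1.1100 * 0.99153602 * 0.47477606 = 0.0274

Answer: Price = 0.0274


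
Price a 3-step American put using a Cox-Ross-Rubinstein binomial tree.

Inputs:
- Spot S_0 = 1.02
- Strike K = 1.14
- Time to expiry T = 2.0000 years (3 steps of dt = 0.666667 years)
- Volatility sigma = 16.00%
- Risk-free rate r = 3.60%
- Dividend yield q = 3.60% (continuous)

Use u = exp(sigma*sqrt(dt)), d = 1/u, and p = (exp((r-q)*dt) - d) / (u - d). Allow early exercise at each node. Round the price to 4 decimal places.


Answer: Price = V(0,0) = 0.1576

Derivation:
dt = T/N = 0.666667
u = exp(sigma*sqrt(dt)) = 1.139557; d = 1/u = 0.877534
p = (exp((r-q)*dt) - d) / (u - d) = 0.467387
Discount per step: exp(-r*dt) = 0.976286
Stock lattice S(k, i) with i counting down-moves:
  k=0: S(0,0) = 1.0200
  k=1: S(1,0) = 1.1623; S(1,1) = 0.8951
  k=2: S(2,0) = 1.3246; S(2,1) = 1.0200; S(2,2) = 0.7855
  k=3: S(3,0) = 1.5094; S(3,1) = 1.1623; S(3,2) = 0.8951; S(3,3) = 0.6893
Terminal payoffs V(N, i) = max(K - S_T, 0):
  V(3,0) = 0.000000; V(3,1) = 0.000000; V(3,2) = 0.244915; V(3,3) = 0.450726
Backward induction: V(k, i) = exp(-r*dt) * [p * V(k+1, i) + (1-p) * V(k+1, i+1)]; then take max(V_cont, immediate exercise) for American.
  V(2,0) = exp(-r*dt) * [p*0.000000 + (1-p)*0.000000] = 0.000000; exercise = 0.000000; V(2,0) = max -> 0.000000
  V(2,1) = exp(-r*dt) * [p*0.000000 + (1-p)*0.244915] = 0.127352; exercise = 0.120000; V(2,1) = max -> 0.127352
  V(2,2) = exp(-r*dt) * [p*0.244915 + (1-p)*0.450726] = 0.346125; exercise = 0.354533; V(2,2) = max -> 0.354533
  V(1,0) = exp(-r*dt) * [p*0.000000 + (1-p)*0.127352] = 0.066221; exercise = 0.000000; V(1,0) = max -> 0.066221
  V(1,1) = exp(-r*dt) * [p*0.127352 + (1-p)*0.354533] = 0.242462; exercise = 0.244915; V(1,1) = max -> 0.244915
  V(0,0) = exp(-r*dt) * [p*0.066221 + (1-p)*0.244915] = 0.157568; exercise = 0.120000; V(0,0) = max -> 0.157568


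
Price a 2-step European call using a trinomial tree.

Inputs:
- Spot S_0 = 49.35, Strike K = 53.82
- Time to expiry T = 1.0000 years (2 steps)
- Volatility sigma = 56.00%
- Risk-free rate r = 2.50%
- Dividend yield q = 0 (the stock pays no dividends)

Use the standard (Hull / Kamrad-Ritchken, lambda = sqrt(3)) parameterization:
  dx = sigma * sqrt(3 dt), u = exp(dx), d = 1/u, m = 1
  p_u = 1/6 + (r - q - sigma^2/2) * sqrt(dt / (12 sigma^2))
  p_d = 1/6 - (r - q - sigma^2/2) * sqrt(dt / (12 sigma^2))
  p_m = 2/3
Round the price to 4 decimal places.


dt = T/N = 0.500000; dx = sigma*sqrt(3*dt) = 0.685857
u = exp(dx) = 1.985473; d = 1/u = 0.503658
p_u = 0.118625, p_m = 0.666667, p_d = 0.214709
Discount per step: exp(-r*dt) = 0.987578
Stock lattice S(k, j) with j the centered position index:
  k=0: S(0,+0) = 49.3500
  k=1: S(1,-1) = 24.8555; S(1,+0) = 49.3500; S(1,+1) = 97.9831
  k=2: S(2,-2) = 12.5187; S(2,-1) = 24.8555; S(2,+0) = 49.3500; S(2,+1) = 97.9831; S(2,+2) = 194.5428
Terminal payoffs V(N, j) = max(S_T - K, 0):
  V(2,-2) = 0.000000; V(2,-1) = 0.000000; V(2,+0) = 0.000000; V(2,+1) = 44.163088; V(2,+2) = 140.722767
Backward induction: V(k, j) = exp(-r*dt) * [p_u * V(k+1, j+1) + p_m * V(k+1, j) + p_d * V(k+1, j-1)]
  V(1,-1) = exp(-r*dt) * [p_u*0.000000 + p_m*0.000000 + p_d*0.000000] = 0.000000
  V(1,+0) = exp(-r*dt) * [p_u*44.163088 + p_m*0.000000 + p_d*0.000000] = 5.173751
  V(1,+1) = exp(-r*dt) * [p_u*140.722767 + p_m*44.163088 + p_d*0.000000] = 45.562138
  V(0,+0) = exp(-r*dt) * [p_u*45.562138 + p_m*5.173751 + p_d*0.000000] = 8.743971

Answer: Price = V(0,0) = 8.7440


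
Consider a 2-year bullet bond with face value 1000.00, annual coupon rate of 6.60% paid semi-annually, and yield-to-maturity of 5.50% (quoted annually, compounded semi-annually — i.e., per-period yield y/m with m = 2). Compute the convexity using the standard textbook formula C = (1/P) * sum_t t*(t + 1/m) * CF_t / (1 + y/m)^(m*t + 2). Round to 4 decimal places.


Coupon per period c = face * coupon_rate / m = 33.000000
Periods per year m = 2; per-period yield y/m = 0.027500
Number of cashflows N = 4
Cashflows (t years, CF_t, discount factor 1/(1+y/m)^(m*t), PV):
  t = 0.5000: CF_t = 33.000000, DF = 0.973236, PV = 32.116788
  t = 1.0000: CF_t = 33.000000, DF = 0.947188, PV = 31.257215
  t = 1.5000: CF_t = 33.000000, DF = 0.921838, PV = 30.420647
  t = 2.0000: CF_t = 1033.000000, DF = 0.897166, PV = 926.772203
Price P = sum_t PV_t = 1020.566853
Convexity numerator sum_t t*(t + 1/m) * CF_t / (1+y/m)^(m*t + 2):
  t = 0.5000: term = 15.210324
  t = 1.0000: term = 44.409704
  t = 1.5000: term = 86.442246
  t = 2.0000: term = 4389.139079
Convexity = (1/P) * sum = 4535.201352 / 1020.566853 = 4.443806

Answer: Convexity = 4.4438


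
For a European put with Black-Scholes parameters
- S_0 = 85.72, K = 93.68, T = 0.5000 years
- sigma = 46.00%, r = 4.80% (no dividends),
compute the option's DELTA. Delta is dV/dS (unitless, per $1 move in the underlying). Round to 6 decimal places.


Answer: Delta = -0.514590

Derivation:
d1 = -0.0365806281; d2 = -0.3618497474
phi(d1) = 0.3986754489; exp(-qT) = 1.0000000000; exp(-rT) = 0.9762857098
N(-d1) = 0.5145903051
Delta = -exp(-qT) * N(-d1) = -1.0000000000 * 0.5145903051 = -0.514590


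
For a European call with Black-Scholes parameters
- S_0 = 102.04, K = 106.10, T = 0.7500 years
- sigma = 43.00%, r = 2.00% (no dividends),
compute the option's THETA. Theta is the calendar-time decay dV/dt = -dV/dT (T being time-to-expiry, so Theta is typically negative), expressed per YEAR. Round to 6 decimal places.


d1 = 0.1217009996; d2 = -0.2506899240
phi(d1) = 0.3959987993; exp(-qT) = 1.0000000000; exp(-rT) = 0.9851119396
Theta = -S*exp(-qT)*phi(d1)*sigma/(2*sqrt(T)) - r*K*exp(-rT)*N(d2) + q*S*exp(-qT)*N(d1)
N(d1) = 0.5484320892; N(d2) = 0.4010269257; sqrt(T) = 0.8660254038
Term 1 = -102.0400 * 1.0000000000 * 0.3959987993 * 0.4300 / (2 * 0.8660254038) = -10.0316448227
Term 2 = -0.0200 * 106.1000 * 0.9851119396 * 0.4010269257 = -0.8383097076
Term 3 = 0 (no dividend yield, q = 0)
Theta = -10.0316448227 + (-0.8383097076) + (0.0000000000) = -10.869955

Answer: Theta = -10.869955


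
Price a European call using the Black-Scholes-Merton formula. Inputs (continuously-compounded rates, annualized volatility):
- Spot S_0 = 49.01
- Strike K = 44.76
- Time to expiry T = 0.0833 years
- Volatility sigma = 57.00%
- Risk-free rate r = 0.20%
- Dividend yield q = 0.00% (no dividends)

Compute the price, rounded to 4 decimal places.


Answer: Price = 5.6580

Derivation:
d1 = (ln(S/K) + (r - q + 0.5*sigma^2) * T) / (sigma * sqrt(T)) = 0.63465410
d2 = d1 - sigma * sqrt(T) = 0.47014218
exp(-rT) = 0.99983341; exp(-qT) = 1.00000000
C = S_0 * exp(-qT) * N(d1) - K * exp(-rT) * N(d2)
N(d1) = 0.73717298; N(d2) = 0.68087328
C = 49.0100 * 1.00000000 * 0.73717298 - 44.7600 * 0.99983341 * 0.68087328 = 5.6580


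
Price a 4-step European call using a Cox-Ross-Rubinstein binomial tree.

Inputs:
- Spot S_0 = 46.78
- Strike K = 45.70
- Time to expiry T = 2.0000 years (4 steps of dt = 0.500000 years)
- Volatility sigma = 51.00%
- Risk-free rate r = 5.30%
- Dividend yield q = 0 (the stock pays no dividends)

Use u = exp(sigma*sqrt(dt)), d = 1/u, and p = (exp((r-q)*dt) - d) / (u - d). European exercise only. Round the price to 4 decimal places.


dt = T/N = 0.500000
u = exp(sigma*sqrt(dt)) = 1.434225; d = 1/u = 0.697241
p = (exp((r-q)*dt) - d) / (u - d) = 0.447246
Discount per step: exp(-r*dt) = 0.973848
Stock lattice S(k, i) with i counting down-moves:
  k=0: S(0,0) = 46.7800
  k=1: S(1,0) = 67.0930; S(1,1) = 32.6169
  k=2: S(2,0) = 96.2265; S(2,1) = 46.7800; S(2,2) = 22.7419
  k=3: S(3,0) = 138.0104; S(3,1) = 67.0930; S(3,2) = 32.6169; S(3,3) = 15.8565
  k=4: S(4,0) = 197.9379; S(4,1) = 96.2265; S(4,2) = 46.7800; S(4,3) = 22.7419; S(4,4) = 11.0558
Terminal payoffs V(N, i) = max(S_T - K, 0):
  V(4,0) = 152.237949; V(4,1) = 50.526489; V(4,2) = 1.080000; V(4,3) = 0.000000; V(4,4) = 0.000000
Backward induction: V(k, i) = exp(-r*dt) * [p * V(k+1, i) + (1-p) * V(k+1, i+1)].
  V(3,0) = exp(-r*dt) * [p*152.237949 + (1-p)*50.526489] = 93.505557
  V(3,1) = exp(-r*dt) * [p*50.526489 + (1-p)*1.080000] = 22.588178
  V(3,2) = exp(-r*dt) * [p*1.080000 + (1-p)*0.000000] = 0.470394
  V(3,3) = exp(-r*dt) * [p*0.000000 + (1-p)*0.000000] = 0.000000
  V(2,0) = exp(-r*dt) * [p*93.505557 + (1-p)*22.588178] = 52.885523
  V(2,1) = exp(-r*dt) * [p*22.588178 + (1-p)*0.470394] = 10.091495
  V(2,2) = exp(-r*dt) * [p*0.470394 + (1-p)*0.000000] = 0.204880
  V(1,0) = exp(-r*dt) * [p*52.885523 + (1-p)*10.091495] = 28.466525
  V(1,1) = exp(-r*dt) * [p*10.091495 + (1-p)*0.204880] = 4.505638
  V(0,0) = exp(-r*dt) * [p*28.466525 + (1-p)*4.505638] = 14.823973

Answer: Price = V(0,0) = 14.8240


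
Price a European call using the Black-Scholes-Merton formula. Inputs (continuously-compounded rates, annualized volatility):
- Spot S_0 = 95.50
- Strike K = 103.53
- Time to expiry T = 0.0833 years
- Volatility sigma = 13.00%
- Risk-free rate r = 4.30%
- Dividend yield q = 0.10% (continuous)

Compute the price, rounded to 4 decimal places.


d1 = (ln(S/K) + (r - q + 0.5*sigma^2) * T) / (sigma * sqrt(T)) = -2.03976974
d2 = d1 - sigma * sqrt(T) = -2.07729000
exp(-rT) = 0.99642451; exp(-qT) = 0.99991670
C = S_0 * exp(-qT) * N(d1) - K * exp(-rT) * N(d2)
N(d1) = 0.02068663; N(d2) = 0.01888740
C = 95.5000 * 0.99991670 * 0.02068663 - 103.5300 * 0.99642451 * 0.01888740 = 0.0270

Answer: Price = 0.0270


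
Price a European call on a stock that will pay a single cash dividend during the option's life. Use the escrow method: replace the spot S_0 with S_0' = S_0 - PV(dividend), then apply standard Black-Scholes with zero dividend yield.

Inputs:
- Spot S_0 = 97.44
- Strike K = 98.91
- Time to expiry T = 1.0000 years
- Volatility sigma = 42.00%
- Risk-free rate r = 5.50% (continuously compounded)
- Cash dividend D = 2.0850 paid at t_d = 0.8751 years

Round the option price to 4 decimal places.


PV(D) = D * exp(-r * t_d) = 2.0850 * 0.95300941 = 1.98702462
S_0' = S_0 - PV(D) = 97.4400 - 1.98702462 = 95.45297538
d1 = (ln(S_0'/K) + (r + sigma^2/2)*T) / (sigma*sqrt(T)) = 0.25624613
d2 = d1 - sigma*sqrt(T) = -0.16375387
exp(-rT) = 0.94648515
N(d1) = 0.60111961; N(d2) = 0.43496246
C = S_0' * N(d1) - K * exp(-rT) * N(d2) = 95.45297538 * 0.60111961 - 98.9100 * 0.94648515 * 0.43496246 = 16.6588

Answer: Price = 16.6588


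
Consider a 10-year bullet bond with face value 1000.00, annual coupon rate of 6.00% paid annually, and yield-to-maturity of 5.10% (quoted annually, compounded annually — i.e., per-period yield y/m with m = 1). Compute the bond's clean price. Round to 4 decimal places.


Answer: Price = 1069.1594

Derivation:
Coupon per period c = face * coupon_rate / m = 60.000000
Periods per year m = 1; per-period yield y/m = 0.051000
Number of cashflows N = 10
Cashflows (t years, CF_t, discount factor 1/(1+y/m)^(m*t), PV):
  t = 1.0000: CF_t = 60.000000, DF = 0.951475, PV = 57.088487
  t = 2.0000: CF_t = 60.000000, DF = 0.905304, PV = 54.318256
  t = 3.0000: CF_t = 60.000000, DF = 0.861374, PV = 51.682451
  t = 4.0000: CF_t = 60.000000, DF = 0.819576, PV = 49.174549
  t = 5.0000: CF_t = 60.000000, DF = 0.779806, PV = 46.788344
  t = 6.0000: CF_t = 60.000000, DF = 0.741965, PV = 44.517929
  t = 7.0000: CF_t = 60.000000, DF = 0.705961, PV = 42.357687
  t = 8.0000: CF_t = 60.000000, DF = 0.671705, PV = 40.302271
  t = 9.0000: CF_t = 60.000000, DF = 0.639110, PV = 38.346595
  t = 10.0000: CF_t = 1060.000000, DF = 0.608097, PV = 644.582789
Price P = sum_t PV_t = 1069.159358


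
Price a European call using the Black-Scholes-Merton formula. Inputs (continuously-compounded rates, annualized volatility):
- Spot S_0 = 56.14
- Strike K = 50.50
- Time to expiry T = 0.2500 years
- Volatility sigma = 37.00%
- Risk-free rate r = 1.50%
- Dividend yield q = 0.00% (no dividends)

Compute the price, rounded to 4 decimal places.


d1 = (ln(S/K) + (r - q + 0.5*sigma^2) * T) / (sigma * sqrt(T)) = 0.68506884
d2 = d1 - sigma * sqrt(T) = 0.50006884
exp(-rT) = 0.99625702; exp(-qT) = 1.00000000
C = S_0 * exp(-qT) * N(d1) - K * exp(-rT) * N(d2)
N(d1) = 0.75334976; N(d2) = 0.69148670
C = 56.1400 * 1.00000000 * 0.75334976 - 50.5000 * 0.99625702 * 0.69148670 = 7.5037

Answer: Price = 7.5037


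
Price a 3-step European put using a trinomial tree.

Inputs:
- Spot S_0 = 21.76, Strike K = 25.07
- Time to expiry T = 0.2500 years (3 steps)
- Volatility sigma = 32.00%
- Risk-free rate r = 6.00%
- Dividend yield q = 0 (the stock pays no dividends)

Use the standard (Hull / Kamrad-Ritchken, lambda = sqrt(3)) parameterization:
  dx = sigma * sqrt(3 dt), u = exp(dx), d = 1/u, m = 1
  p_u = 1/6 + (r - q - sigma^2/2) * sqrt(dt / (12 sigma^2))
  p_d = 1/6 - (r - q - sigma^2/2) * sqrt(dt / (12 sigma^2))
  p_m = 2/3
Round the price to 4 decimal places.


Answer: Price = V(0,0) = 3.3699

Derivation:
dt = T/N = 0.083333; dx = sigma*sqrt(3*dt) = 0.160000
u = exp(dx) = 1.173511; d = 1/u = 0.852144
p_u = 0.168958, p_m = 0.666667, p_d = 0.164375
Discount per step: exp(-r*dt) = 0.995012
Stock lattice S(k, j) with j the centered position index:
  k=0: S(0,+0) = 21.7600
  k=1: S(1,-1) = 18.5426; S(1,+0) = 21.7600; S(1,+1) = 25.5356
  k=2: S(2,-2) = 15.8010; S(2,-1) = 18.5426; S(2,+0) = 21.7600; S(2,+1) = 25.5356; S(2,+2) = 29.9663
  k=3: S(3,-3) = 13.4647; S(3,-2) = 15.8010; S(3,-1) = 18.5426; S(3,+0) = 21.7600; S(3,+1) = 25.5356; S(3,+2) = 29.9663; S(3,+3) = 35.1658
Terminal payoffs V(N, j) = max(K - S_T, 0):
  V(3,-3) = 11.605273; V(3,-2) = 9.268997; V(3,-1) = 6.527351; V(3,+0) = 3.310000; V(3,+1) = 0.000000; V(3,+2) = 0.000000; V(3,+3) = 0.000000
Backward induction: V(k, j) = exp(-r*dt) * [p_u * V(k+1, j+1) + p_m * V(k+1, j) + p_d * V(k+1, j-1)]
  V(2,-2) = exp(-r*dt) * [p_u*6.527351 + p_m*9.268997 + p_d*11.605273] = 9.143964
  V(2,-1) = exp(-r*dt) * [p_u*3.310000 + p_m*6.527351 + p_d*9.268997] = 6.402319
  V(2,+0) = exp(-r*dt) * [p_u*0.000000 + p_m*3.310000 + p_d*6.527351] = 3.263243
  V(2,+1) = exp(-r*dt) * [p_u*0.000000 + p_m*0.000000 + p_d*3.310000] = 0.541368
  V(2,+2) = exp(-r*dt) * [p_u*0.000000 + p_m*0.000000 + p_d*0.000000] = 0.000000
  V(1,-1) = exp(-r*dt) * [p_u*3.263243 + p_m*6.402319 + p_d*9.143964] = 6.291070
  V(1,+0) = exp(-r*dt) * [p_u*0.541368 + p_m*3.263243 + p_d*6.402319] = 3.302790
  V(1,+1) = exp(-r*dt) * [p_u*0.000000 + p_m*0.541368 + p_d*3.263243] = 0.892832
  V(0,+0) = exp(-r*dt) * [p_u*0.892832 + p_m*3.302790 + p_d*6.291070] = 3.369914


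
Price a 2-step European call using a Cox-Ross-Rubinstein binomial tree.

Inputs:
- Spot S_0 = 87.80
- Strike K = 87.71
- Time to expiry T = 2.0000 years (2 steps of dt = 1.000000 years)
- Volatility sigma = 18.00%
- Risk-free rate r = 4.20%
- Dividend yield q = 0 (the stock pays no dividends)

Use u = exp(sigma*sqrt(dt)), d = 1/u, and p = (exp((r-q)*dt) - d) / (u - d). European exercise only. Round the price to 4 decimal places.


dt = T/N = 1.000000
u = exp(sigma*sqrt(dt)) = 1.197217; d = 1/u = 0.835270
p = (exp((r-q)*dt) - d) / (u - d) = 0.573631
Discount per step: exp(-r*dt) = 0.958870
Stock lattice S(k, i) with i counting down-moves:
  k=0: S(0,0) = 87.8000
  k=1: S(1,0) = 105.1157; S(1,1) = 73.3367
  k=2: S(2,0) = 125.8463; S(2,1) = 87.8000; S(2,2) = 61.2560
Terminal payoffs V(N, i) = max(S_T - K, 0):
  V(2,0) = 38.136323; V(2,1) = 0.090000; V(2,2) = 0.000000
Backward induction: V(k, i) = exp(-r*dt) * [p * V(k+1, i) + (1-p) * V(k+1, i+1)].
  V(1,0) = exp(-r*dt) * [p*38.136323 + (1-p)*0.090000] = 21.013216
  V(1,1) = exp(-r*dt) * [p*0.090000 + (1-p)*0.000000] = 0.049503
  V(0,0) = exp(-r*dt) * [p*21.013216 + (1-p)*0.049503] = 11.578303

Answer: Price = V(0,0) = 11.5783


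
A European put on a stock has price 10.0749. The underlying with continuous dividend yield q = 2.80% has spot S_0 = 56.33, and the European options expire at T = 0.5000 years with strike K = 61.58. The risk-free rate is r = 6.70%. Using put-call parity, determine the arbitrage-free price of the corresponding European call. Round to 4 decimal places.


Put-call parity: C - P = S_0 * exp(-qT) - K * exp(-rT).
S_0 * exp(-qT) = 56.3300 * 0.98609754 = 55.54687467
K * exp(-rT) = 61.5800 * 0.96705491 = 59.55124143
C = P + S*exp(-qT) - K*exp(-rT)
C = 10.0749 + 55.54687467 - 59.55124143 = 6.0705

Answer: Call price = 6.0705


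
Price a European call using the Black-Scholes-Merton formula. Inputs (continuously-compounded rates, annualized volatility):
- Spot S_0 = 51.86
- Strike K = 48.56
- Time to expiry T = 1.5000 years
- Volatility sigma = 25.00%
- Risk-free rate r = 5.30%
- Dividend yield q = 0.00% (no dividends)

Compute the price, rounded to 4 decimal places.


d1 = (ln(S/K) + (r - q + 0.5*sigma^2) * T) / (sigma * sqrt(T)) = 0.62746989
d2 = d1 - sigma * sqrt(T) = 0.32128368
exp(-rT) = 0.92357802; exp(-qT) = 1.00000000
C = S_0 * exp(-qT) * N(d1) - K * exp(-rT) * N(d2)
N(d1) = 0.73482437; N(d2) = 0.62600229
C = 51.8600 * 1.00000000 * 0.73482437 - 48.5600 * 0.92357802 * 0.62600229 = 10.0324

Answer: Price = 10.0324


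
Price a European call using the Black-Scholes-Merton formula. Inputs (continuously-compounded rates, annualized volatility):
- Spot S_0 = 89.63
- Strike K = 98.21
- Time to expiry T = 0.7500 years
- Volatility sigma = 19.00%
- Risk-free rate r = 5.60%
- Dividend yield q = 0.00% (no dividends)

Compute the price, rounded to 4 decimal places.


Answer: Price = 4.0247

Derivation:
d1 = (ln(S/K) + (r - q + 0.5*sigma^2) * T) / (sigma * sqrt(T)) = -0.21805886
d2 = d1 - sigma * sqrt(T) = -0.38260369
exp(-rT) = 0.95886978; exp(-qT) = 1.00000000
C = S_0 * exp(-qT) * N(d1) - K * exp(-rT) * N(d2)
N(d1) = 0.41369162; N(d2) = 0.35100682
C = 89.6300 * 1.00000000 * 0.41369162 - 98.2100 * 0.95886978 * 0.35100682 = 4.0247


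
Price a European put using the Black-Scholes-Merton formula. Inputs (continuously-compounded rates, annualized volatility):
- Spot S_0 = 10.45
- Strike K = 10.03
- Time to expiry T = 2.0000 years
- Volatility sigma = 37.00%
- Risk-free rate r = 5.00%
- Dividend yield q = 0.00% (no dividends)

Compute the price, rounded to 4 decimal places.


Answer: Price = 1.3987

Derivation:
d1 = (ln(S/K) + (r - q + 0.5*sigma^2) * T) / (sigma * sqrt(T)) = 0.53113538
d2 = d1 - sigma * sqrt(T) = 0.00787636
exp(-rT) = 0.90483742; exp(-qT) = 1.00000000
P = K * exp(-rT) * N(-d2) - S_0 * exp(-qT) * N(-d1)
N(-d1) = 0.29766248; N(-d2) = 0.49685782
P = 10.0300 * 0.90483742 * 0.49685782 - 10.4500 * 1.00000000 * 0.29766248 = 1.3987


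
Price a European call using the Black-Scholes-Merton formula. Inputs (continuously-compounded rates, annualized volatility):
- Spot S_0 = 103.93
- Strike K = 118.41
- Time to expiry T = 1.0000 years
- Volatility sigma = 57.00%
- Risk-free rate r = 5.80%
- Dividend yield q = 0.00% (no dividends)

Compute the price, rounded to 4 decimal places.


Answer: Price = 20.4791

Derivation:
d1 = (ln(S/K) + (r - q + 0.5*sigma^2) * T) / (sigma * sqrt(T)) = 0.15792003
d2 = d1 - sigma * sqrt(T) = -0.41207997
exp(-rT) = 0.94364995; exp(-qT) = 1.00000000
C = S_0 * exp(-qT) * N(d1) - K * exp(-rT) * N(d2)
N(d1) = 0.56274009; N(d2) = 0.34014040
C = 103.9300 * 1.00000000 * 0.56274009 - 118.4100 * 0.94364995 * 0.34014040 = 20.4791


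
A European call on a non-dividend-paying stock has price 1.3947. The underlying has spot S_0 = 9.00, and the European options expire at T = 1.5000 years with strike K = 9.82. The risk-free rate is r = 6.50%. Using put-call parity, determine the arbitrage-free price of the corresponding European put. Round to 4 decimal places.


Answer: Put price = 1.3024

Derivation:
Put-call parity: C - P = S_0 * exp(-qT) - K * exp(-rT).
S_0 * exp(-qT) = 9.0000 * 1.00000000 = 9.00000000
K * exp(-rT) = 9.8200 * 0.90710234 = 8.90774499
P = C - S*exp(-qT) + K*exp(-rT)
P = 1.3947 - 9.00000000 + 8.90774499 = 1.3024


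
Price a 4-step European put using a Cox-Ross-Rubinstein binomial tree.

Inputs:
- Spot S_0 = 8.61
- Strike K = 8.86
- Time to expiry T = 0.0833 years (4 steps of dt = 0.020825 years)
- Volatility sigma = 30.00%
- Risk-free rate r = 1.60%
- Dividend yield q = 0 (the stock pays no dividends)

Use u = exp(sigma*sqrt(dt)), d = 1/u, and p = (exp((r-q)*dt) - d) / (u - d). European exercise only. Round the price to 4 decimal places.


Answer: Price = V(0,0) = 0.4478

Derivation:
dt = T/N = 0.020825
u = exp(sigma*sqrt(dt)) = 1.044243; d = 1/u = 0.957631
p = (exp((r-q)*dt) - d) / (u - d) = 0.493026
Discount per step: exp(-r*dt) = 0.999667
Stock lattice S(k, i) with i counting down-moves:
  k=0: S(0,0) = 8.6100
  k=1: S(1,0) = 8.9909; S(1,1) = 8.2452
  k=2: S(2,0) = 9.3887; S(2,1) = 8.6100; S(2,2) = 7.8959
  k=3: S(3,0) = 9.8041; S(3,1) = 8.9909; S(3,2) = 8.2452; S(3,3) = 7.5613
  k=4: S(4,0) = 10.2379; S(4,1) = 9.3887; S(4,2) = 8.6100; S(4,3) = 7.8959; S(4,4) = 7.2410
Terminal payoffs V(N, i) = max(K - S_T, 0):
  V(4,0) = 0.000000; V(4,1) = 0.000000; V(4,2) = 0.250000; V(4,3) = 0.964136; V(4,4) = 1.619039
Backward induction: V(k, i) = exp(-r*dt) * [p * V(k+1, i) + (1-p) * V(k+1, i+1)].
  V(3,0) = exp(-r*dt) * [p*0.000000 + (1-p)*0.000000] = 0.000000
  V(3,1) = exp(-r*dt) * [p*0.000000 + (1-p)*0.250000] = 0.126701
  V(3,2) = exp(-r*dt) * [p*0.250000 + (1-p)*0.964136] = 0.611844
  V(3,3) = exp(-r*dt) * [p*0.964136 + (1-p)*1.619039] = 1.295723
  V(2,0) = exp(-r*dt) * [p*0.000000 + (1-p)*0.126701] = 0.064213
  V(2,1) = exp(-r*dt) * [p*0.126701 + (1-p)*0.611844] = 0.372532
  V(2,2) = exp(-r*dt) * [p*0.611844 + (1-p)*1.295723] = 0.958233
  V(1,0) = exp(-r*dt) * [p*0.064213 + (1-p)*0.372532] = 0.220449
  V(1,1) = exp(-r*dt) * [p*0.372532 + (1-p)*0.958233] = 0.669244
  V(0,0) = exp(-r*dt) * [p*0.220449 + (1-p)*0.669244] = 0.447827


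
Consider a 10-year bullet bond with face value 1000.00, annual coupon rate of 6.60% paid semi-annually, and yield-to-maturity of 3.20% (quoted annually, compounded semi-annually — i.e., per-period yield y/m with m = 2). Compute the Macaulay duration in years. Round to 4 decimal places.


Coupon per period c = face * coupon_rate / m = 33.000000
Periods per year m = 2; per-period yield y/m = 0.016000
Number of cashflows N = 20
Cashflows (t years, CF_t, discount factor 1/(1+y/m)^(m*t), PV):
  t = 0.5000: CF_t = 33.000000, DF = 0.984252, PV = 32.480315
  t = 1.0000: CF_t = 33.000000, DF = 0.968752, PV = 31.968814
  t = 1.5000: CF_t = 33.000000, DF = 0.953496, PV = 31.465368
  t = 2.0000: CF_t = 33.000000, DF = 0.938480, PV = 30.969850
  t = 2.5000: CF_t = 33.000000, DF = 0.923701, PV = 30.482136
  t = 3.0000: CF_t = 33.000000, DF = 0.909155, PV = 30.002103
  t = 3.5000: CF_t = 33.000000, DF = 0.894837, PV = 29.529629
  t = 4.0000: CF_t = 33.000000, DF = 0.880745, PV = 29.064595
  t = 4.5000: CF_t = 33.000000, DF = 0.866875, PV = 28.606885
  t = 5.0000: CF_t = 33.000000, DF = 0.853224, PV = 28.156383
  t = 5.5000: CF_t = 33.000000, DF = 0.839787, PV = 27.712975
  t = 6.0000: CF_t = 33.000000, DF = 0.826562, PV = 27.276550
  t = 6.5000: CF_t = 33.000000, DF = 0.813545, PV = 26.846998
  t = 7.0000: CF_t = 33.000000, DF = 0.800734, PV = 26.424211
  t = 7.5000: CF_t = 33.000000, DF = 0.788124, PV = 26.008082
  t = 8.0000: CF_t = 33.000000, DF = 0.775712, PV = 25.598506
  t = 8.5000: CF_t = 33.000000, DF = 0.763496, PV = 25.195380
  t = 9.0000: CF_t = 33.000000, DF = 0.751473, PV = 24.798602
  t = 9.5000: CF_t = 33.000000, DF = 0.739639, PV = 24.408073
  t = 10.0000: CF_t = 1033.000000, DF = 0.727991, PV = 752.014410
Price P = sum_t PV_t = 1289.009864
Macaulay numerator sum_t t * PV_t:
  t * PV_t at t = 0.5000: 16.240157
  t * PV_t at t = 1.0000: 31.968814
  t * PV_t at t = 1.5000: 47.198052
  t * PV_t at t = 2.0000: 61.939701
  t * PV_t at t = 2.5000: 76.205341
  t * PV_t at t = 3.0000: 90.006308
  t * PV_t at t = 3.5000: 103.353700
  t * PV_t at t = 4.0000: 116.258380
  t * PV_t at t = 4.5000: 128.730982
  t * PV_t at t = 5.0000: 140.781914
  t * PV_t at t = 5.5000: 152.421363
  t * PV_t at t = 6.0000: 163.659302
  t * PV_t at t = 6.5000: 174.505489
  t * PV_t at t = 7.0000: 184.969477
  t * PV_t at t = 7.5000: 195.060613
  t * PV_t at t = 8.0000: 204.788045
  t * PV_t at t = 8.5000: 214.160726
  t * PV_t at t = 9.0000: 223.187417
  t * PV_t at t = 9.5000: 231.876691
  t * PV_t at t = 10.0000: 7520.144100
Macaulay duration D = (sum_t t * PV_t) / P = 10077.456572 / 1289.009864 = 7.817983

Answer: Macaulay duration = 7.8180 years
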